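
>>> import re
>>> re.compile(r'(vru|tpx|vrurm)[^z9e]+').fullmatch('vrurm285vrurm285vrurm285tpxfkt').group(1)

The match spans [0:30] → 'vrurm285vrurm285vrurm285tpxfkt'.
Captured: group 1 = 'vru'.

'vru'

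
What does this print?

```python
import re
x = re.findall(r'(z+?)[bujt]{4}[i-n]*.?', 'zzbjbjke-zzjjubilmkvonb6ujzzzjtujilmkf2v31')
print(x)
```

['zz', 'zz', 'zzz']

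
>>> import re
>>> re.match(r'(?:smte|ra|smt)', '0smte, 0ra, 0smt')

None

`re.match` only tries the pattern at the start of the string.
Here position 0 doesn't satisfy it, so the call returns None.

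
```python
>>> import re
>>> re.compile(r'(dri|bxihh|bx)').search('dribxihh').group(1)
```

`search` walks the string left to right and returns the first match it finds.
The match spans [0:3] → 'dri'.
Captured: group 1 = 'dri'.

'dri'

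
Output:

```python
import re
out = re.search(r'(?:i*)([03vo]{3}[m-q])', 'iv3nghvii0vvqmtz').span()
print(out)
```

(7, 13)

The pattern matches zero or more of a literal 'i' (non-capturing group); then exactly 3 of one of [03vo], then a character in [m-q] (captured).
`search` walks the string left to right and returns the first match it finds.
The match spans [7:13] → 'ii0vvq'.
Captured: group 1 = '0vvq'.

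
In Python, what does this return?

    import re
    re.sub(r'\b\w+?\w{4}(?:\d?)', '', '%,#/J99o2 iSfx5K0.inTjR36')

This matches a word boundary (`\b`, zero-width); then one or more of a word character (lazy); then exactly 4 of a word character; then optionally a digit (non-capturing group).
Matches: at [4:9] → 'J99o2'; at [10:15] → 'iSfx5'; at [18:24] → 'inTjR3'.
`sub` substitutes '' at each match site.

'%,#/ K0.6'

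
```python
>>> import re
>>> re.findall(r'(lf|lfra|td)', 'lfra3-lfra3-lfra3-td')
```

['lf', 'lf', 'lf', 'td']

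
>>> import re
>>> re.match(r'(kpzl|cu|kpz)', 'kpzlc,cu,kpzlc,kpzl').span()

`re.match` won't scan ahead — the pattern has to work from the very first character.
The match spans [0:4] → 'kpzl'.

(0, 4)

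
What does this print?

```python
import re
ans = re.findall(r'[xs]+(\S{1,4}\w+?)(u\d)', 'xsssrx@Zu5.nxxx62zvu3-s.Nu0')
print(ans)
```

This matches one or more of one of [xs]; then 1 to 4 of a non-whitespace character, then one or more of a word character (lazy) (captured); then a literal 'u', then a digit (captured).
Scanning left to right: at [0:10] match 'xsssrx@Zu5', groups = ('rx@Z', 'u5'); at [12:21] match 'xxx62zvu3', groups = ('62zv', 'u3'); at [22:27] match 's.Nu0', groups = ('.N', 'u0').
With 2 capturing groups, `findall` returns a 2-tuple per match.

[('rx@Z', 'u5'), ('62zv', 'u3'), ('.N', 'u0')]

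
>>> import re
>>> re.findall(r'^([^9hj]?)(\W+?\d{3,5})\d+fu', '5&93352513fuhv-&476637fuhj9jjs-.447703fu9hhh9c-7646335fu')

[('5', '&93352')]

Pattern: anchored at the start of the string; then optionally any character except [9hj] (captured); then one or more of a non-word character (lazy), then 3 to 5 of a digit (captured); then one or more of a digit, then the literal 'fu'.
Scanning left to right: at [0:12] match '5&93352513fu', groups = ('5', '&93352').
2 groups means the one result is a tuple of 2 captured strings — 1 here.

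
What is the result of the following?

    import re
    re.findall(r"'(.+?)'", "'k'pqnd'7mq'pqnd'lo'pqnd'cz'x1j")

['k', '7mq', 'lo', 'cz']

With the lazy modifier that quantifier settles for the fewest repetitions that let the rest of the pattern succeed (the atoms after it are unaffected and can still be greedy).
Matches: at [0:3] match "'k'", group 1 = 'k'; at [7:12] match "'7mq'", group 1 = '7mq'; at [16:20] match "'lo'", group 1 = 'lo'; at [24:28] match "'cz'", group 1 = 'cz'.
One capturing group, so `findall` returns just the captured substring from each match — 4 in all.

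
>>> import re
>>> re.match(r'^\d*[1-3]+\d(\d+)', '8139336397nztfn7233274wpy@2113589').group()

'8139336397'

The pattern matches anchored at the start of the string; then zero or more of a digit, then one or more of a character in [1-3], then a digit; then one or more of a digit (captured).
`match` is anchored at position 0; if the pattern doesn't fit there, it returns None.
The match spans [0:10] → '8139336397'.
Captured: group 1 = '7'.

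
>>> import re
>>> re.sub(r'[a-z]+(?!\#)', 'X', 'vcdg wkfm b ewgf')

A negative assertion filters positions out without eating any characters.
Every occurrence is swapped for 'X'.

'X X X X'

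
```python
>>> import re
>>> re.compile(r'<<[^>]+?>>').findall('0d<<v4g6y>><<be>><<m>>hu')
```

['<<v4g6y>>', '<<be>>', '<<m>>']

Scanning left to right: at [2:11] → '<<v4g6y>>'; at [11:17] → '<<be>>'; at [17:22] → '<<m>>'.
With no groups in the pattern, `findall` gives back each whole match — 3 here.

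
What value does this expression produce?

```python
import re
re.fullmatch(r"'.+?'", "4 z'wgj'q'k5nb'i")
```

None

`re.fullmatch` requires the pattern to consume the entire string.
Here the string isn't matched end-to-end, so the call returns None.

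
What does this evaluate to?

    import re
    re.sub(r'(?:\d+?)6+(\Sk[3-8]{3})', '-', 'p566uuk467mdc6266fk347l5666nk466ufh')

'p566uuk467mdc-l-ufh'

The pattern matches one or more of a digit (lazy) (non-capturing group); then one or more of a literal '6'; then a non-whitespace character, then the literal 'k', then exactly 3 of a character in [3-8] (captured).
Matches: at [13:22] → '6266fk347'; at [23:32] → '5666nk466'.
Each match is replaced by '-'.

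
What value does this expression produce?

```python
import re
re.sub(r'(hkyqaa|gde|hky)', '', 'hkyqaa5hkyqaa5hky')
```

'55'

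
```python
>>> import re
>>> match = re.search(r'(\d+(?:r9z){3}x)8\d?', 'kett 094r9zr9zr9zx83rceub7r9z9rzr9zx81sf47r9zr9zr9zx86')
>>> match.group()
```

Pattern: one or more of a digit, then the literal 'r9z' repeated 3 times, then the literal 'x' (captured); then the literal '8', then optionally a digit.
`re.search` tries every starting position until one works.
The match spans [5:20] → '094r9zr9zr9zx83'.
Captured: group 1 = '094r9zr9zr9zx'.

'094r9zr9zr9zx83'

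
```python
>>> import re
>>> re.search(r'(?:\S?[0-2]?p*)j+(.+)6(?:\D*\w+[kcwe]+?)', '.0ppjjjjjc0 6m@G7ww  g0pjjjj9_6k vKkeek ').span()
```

(0, 39)

Pattern: optionally a non-whitespace character, then optionally a character in [0-2], then zero or more of the literal 'p' (non-capturing group); then one or more of a literal 'j'; then one or more of any character (captured); then a literal '6'; then zero or more of a non-digit, then one or more of a word character, then one or more of one of [kcwe] (lazy) (non-capturing group).
The match spans [0:39] → '.0ppjjjjjc0 6m@G7ww  g0pjjjj9_6k vKkeek'.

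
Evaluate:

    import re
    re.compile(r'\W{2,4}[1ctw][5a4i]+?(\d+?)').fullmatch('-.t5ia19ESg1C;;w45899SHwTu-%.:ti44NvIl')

`re.fullmatch` requires the pattern to consume the entire string.
Here the pattern can't cover the whole string, so the call returns None.

None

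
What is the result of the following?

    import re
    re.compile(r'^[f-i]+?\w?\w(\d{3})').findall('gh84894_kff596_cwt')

['489']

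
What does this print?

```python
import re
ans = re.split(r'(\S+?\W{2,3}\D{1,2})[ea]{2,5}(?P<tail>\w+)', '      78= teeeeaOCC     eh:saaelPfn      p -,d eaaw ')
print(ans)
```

['      ', '78= te', 'OCC', '     eh:saaelPfn      ', 'p -,d ', 'w', ' ']

The pattern matches one or more of a non-whitespace character (lazy), then 2 to 3 of a non-word character, then 1 to 2 of a non-digit (captured); then 2 to 5 of one of [ea]; then one or more of a word character (captured as 'tail').
Matches to split on: at [6:19] → '78= teeeeaOCC'; at [41:51] → 'p -,d eaaw'.
`re.split` interleaves the captured-group text with the surrounding fragments.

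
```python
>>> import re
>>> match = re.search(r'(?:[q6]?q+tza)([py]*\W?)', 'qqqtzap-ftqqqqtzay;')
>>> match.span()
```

The pattern matches optionally one of [q6], then one or more of a literal 'q', then the literal 'tza' (non-capturing group); then zero or more of one of [py], then optionally a non-word character (captured).
The match spans [0:8] → 'qqqtzap-'.

(0, 8)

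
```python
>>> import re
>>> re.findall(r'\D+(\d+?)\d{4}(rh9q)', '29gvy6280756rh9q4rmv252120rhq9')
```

Pattern: one or more of a non-digit; then one or more of a digit (lazy) (captured); then exactly 4 of a digit; then the literal 'rh9', then a literal 'q' (captured).
Walking the string: at [2:16] match 'gvy6280756rh9q', groups = ('628', 'rh9q').
With 2 capturing groups, `findall` returns a 2-tuple per match.

[('628', 'rh9q')]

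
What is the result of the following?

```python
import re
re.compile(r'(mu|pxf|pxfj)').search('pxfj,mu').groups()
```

('pxf',)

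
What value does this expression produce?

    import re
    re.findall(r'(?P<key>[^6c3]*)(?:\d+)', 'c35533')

`findall` collects group 1 from the one match (1 total).

['']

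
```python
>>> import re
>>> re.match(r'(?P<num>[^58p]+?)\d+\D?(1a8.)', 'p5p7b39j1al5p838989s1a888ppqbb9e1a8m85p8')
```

None

`re.match` only tries the pattern at the start of the string.
Here the string doesn't start with a match, so the call returns None.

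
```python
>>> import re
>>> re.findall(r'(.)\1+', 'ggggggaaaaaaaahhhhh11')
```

`\1` has to match the exact text group 1 already captured.
Scanning left to right: at [0:6] match 'gggggg', group 1 = 'g'; at [6:14] match 'aaaaaaaa', group 1 = 'a'; at [14:19] match 'hhhhh', group 1 = 'h'; at [19:21] match '11', group 1 = '1'.
Because there's exactly one group, `findall` drops the full match and keeps group 1 from each hit.

['g', 'a', 'h', '1']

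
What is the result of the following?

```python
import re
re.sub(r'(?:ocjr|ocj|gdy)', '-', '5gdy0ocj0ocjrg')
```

'5-0-0-g'

Branches in `(...|...)` are attempted left-to-right; the first branch that allows the whole pattern to succeed is taken.
Matches: at [1:4] → 'gdy'; at [5:8] → 'ocj'; at [9:13] → 'ocjr'.
`sub` substitutes '-' at each match site.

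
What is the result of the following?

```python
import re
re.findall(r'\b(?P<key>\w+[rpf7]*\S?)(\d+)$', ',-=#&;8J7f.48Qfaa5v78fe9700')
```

[('48Qfaa5v78fe970', '0')]

Pattern: a word boundary (`\b`, zero-width); then one or more of a word character, then zero or more of one of [rpf7], then optionally a non-whitespace character (captured as 'key'); then one or more of a digit (captured); then anchored at the end.
Scanning left to right: at [11:27] match '48Qfaa5v78fe9700', groups = ('48Qfaa5v78fe970', '0').
With 2 capturing groups, `findall` returns a 2-tuple per match.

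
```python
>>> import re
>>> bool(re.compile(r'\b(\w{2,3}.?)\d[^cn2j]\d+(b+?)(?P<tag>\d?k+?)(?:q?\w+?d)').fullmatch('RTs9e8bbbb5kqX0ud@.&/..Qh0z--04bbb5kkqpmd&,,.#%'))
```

False

`fullmatch` succeeds only if the pattern covers the string from start to end.
Here there's no way to consume every character, so the call returns None, and `bool(None)` is False.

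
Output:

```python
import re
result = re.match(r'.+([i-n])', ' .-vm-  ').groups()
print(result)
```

('m',)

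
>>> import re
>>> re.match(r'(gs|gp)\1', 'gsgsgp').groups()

`\1` has to match the exact text group 1 already captured.
`match` is anchored at position 0; if the pattern doesn't fit there, it returns None.
The match spans [0:4] → 'gsgs'.
Captured: group 1 = 'gs'.

('gs',)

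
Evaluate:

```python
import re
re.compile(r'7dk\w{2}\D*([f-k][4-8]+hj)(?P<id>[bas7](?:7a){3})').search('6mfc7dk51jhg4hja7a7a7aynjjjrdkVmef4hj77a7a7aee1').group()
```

The pattern matches the literal '7dk', then exactly 2 of a word character, then zero or more of a non-digit; then a character in [f-k], then one or more of a character in [4-8], then the literal 'hj' (captured); then one of [bas7], then the literal '7a' repeated 3 times (captured as 'id').
`re.search` scans for the first position where the pattern succeeds.
The match spans [4:22] → '7dk51jhg4hja7a7a7a'.
Captured: group 1 = 'g4hj', group 2 = 'a7a7a7a'.

'7dk51jhg4hja7a7a7a'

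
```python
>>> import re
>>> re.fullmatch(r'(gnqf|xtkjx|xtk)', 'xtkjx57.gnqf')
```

For `fullmatch`, every character of the input must be accounted for by the pattern.
Here the pattern can't cover the whole string, so the call returns None.

None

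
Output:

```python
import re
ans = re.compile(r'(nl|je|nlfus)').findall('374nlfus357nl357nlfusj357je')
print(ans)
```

['nl', 'nl', 'nl', 'je']

Alternation isn't longest-match — the leftmost alternative that fits at this position is chosen.
`findall` collects group 1 from each match (4 total).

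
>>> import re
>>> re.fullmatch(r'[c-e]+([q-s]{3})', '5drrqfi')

None

This matches one or more of a character in [c-e]; then exactly 3 of a character in [q-s] (captured).
`re.fullmatch` requires the pattern to consume the entire string.
Here the string isn't matched end-to-end, so the call returns None.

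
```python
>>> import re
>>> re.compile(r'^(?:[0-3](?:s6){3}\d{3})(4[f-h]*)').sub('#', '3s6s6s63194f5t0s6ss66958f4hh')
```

Pattern: anchored at the start of the string; then a character in [0-3], then the literal 's6' repeated 3 times, then exactly 3 of a digit (non-capturing group); then the literal '4', then zero or more of a character in [f-h] (captured).
Every occurrence is swapped for '#'.

'#5t0s6ss66958f4hh'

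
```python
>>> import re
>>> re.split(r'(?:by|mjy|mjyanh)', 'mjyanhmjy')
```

['', 'anh', '']

Alternation isn't longest-match — the leftmost alternative that fits at this position is chosen.
Matches to split on: at [0:3] → 'mjy'; at [6:9] → 'mjy'.
Each match becomes a cut point; 3 segments remain.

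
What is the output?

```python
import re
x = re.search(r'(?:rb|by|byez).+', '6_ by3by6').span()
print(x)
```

(3, 9)

`search` walks the string left to right and returns the first match it finds.
The match spans [3:9] → 'by3by6'.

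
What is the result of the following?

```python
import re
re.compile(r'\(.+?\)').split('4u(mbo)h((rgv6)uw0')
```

['4u', 'h', 'uw0']

Matches to split on: at [2:7] → '(mbo)'; at [8:15] → '((rgv6)'.
Each match becomes a cut point; 3 segments remain.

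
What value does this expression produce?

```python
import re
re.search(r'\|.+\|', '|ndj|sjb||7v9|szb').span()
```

(0, 14)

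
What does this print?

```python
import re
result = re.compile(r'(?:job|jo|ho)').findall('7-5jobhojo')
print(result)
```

`|` is ordered: at each position the engine commits to the first alternative that works.
Scanning left to right: at [3:6] → 'job'; at [6:8] → 'ho'; at [8:10] → 'jo'.
Since nothing is captured, `findall` lists the 3 matched substrings directly.

['job', 'ho', 'jo']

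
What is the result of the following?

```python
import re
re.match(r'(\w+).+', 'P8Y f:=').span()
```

This matches one or more of a word character (captured); then one or more of any character.
`match` is anchored at position 0; if the pattern doesn't fit there, it returns None.
The match spans [0:7] → 'P8Y f:='.
Captured: group 1 = 'P8Y'.

(0, 7)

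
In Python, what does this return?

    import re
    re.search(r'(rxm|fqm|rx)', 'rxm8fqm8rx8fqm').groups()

('rxm',)

Alternation tries branches left to right and keeps the first one that lets the overall match succeed at that position.
`re.search` tries every starting position until one works.
The match spans [0:3] → 'rxm'.
Captured: group 1 = 'rxm'.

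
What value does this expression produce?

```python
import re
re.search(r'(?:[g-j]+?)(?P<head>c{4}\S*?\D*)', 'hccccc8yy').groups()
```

Pattern: one or more of a character in [g-j] (lazy) (non-capturing group); then exactly 4 of a literal 'c', then zero or more of a non-whitespace character (lazy), then zero or more of a non-digit (captured as 'head').
Unlike `match`, `search` isn't anchored — it looks for the pattern anywhere in the string.
The match spans [0:6] → 'hccccc'.
Captured: group 1 = 'ccccc'.

('ccccc',)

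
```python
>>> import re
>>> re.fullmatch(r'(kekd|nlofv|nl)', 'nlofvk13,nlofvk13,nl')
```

None

`fullmatch` succeeds only if the pattern covers the string from start to end.
Here the pattern can't cover the whole string, so the call returns None.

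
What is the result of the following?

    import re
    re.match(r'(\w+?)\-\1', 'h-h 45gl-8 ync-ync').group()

`\1` has to match the exact text group 1 already captured.
`re.match` won't scan ahead — the pattern has to work from the very first character.
The match spans [0:3] → 'h-h'.
Captured: group 1 = 'h'.

'h-h'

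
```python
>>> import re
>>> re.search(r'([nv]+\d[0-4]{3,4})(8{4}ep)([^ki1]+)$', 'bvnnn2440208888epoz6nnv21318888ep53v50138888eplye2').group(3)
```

The pattern matches one or more of one of [nv], then a digit, then 3 to 4 of a character in [0-4] (captured); then exactly 4 of a literal '8', then the literal 'ep' (captured); then one or more of any character except [ki1] (captured); then anchored at the end.
`re.search` tries every starting position until one works.
The match spans [35:50] → 'v50138888eplye2'.
Captured: group 1 = 'v5013', group 2 = '8888ep', group 3 = 'lye2'.

'lye2'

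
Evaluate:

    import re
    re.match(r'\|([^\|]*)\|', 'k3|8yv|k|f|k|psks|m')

None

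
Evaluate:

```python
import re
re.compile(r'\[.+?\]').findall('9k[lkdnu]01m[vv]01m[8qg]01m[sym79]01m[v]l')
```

With the lazy modifier that quantifier settles for the fewest repetitions that let the rest of the pattern succeed (the atoms after it are unaffected and can still be greedy).
Scanning left to right: at [2:9] → '[lkdnu]'; at [12:16] → '[vv]'; at [19:24] → '[8qg]'; at [27:34] → '[sym79]'; at [37:40] → '[v]'.
With no groups in the pattern, `findall` gives back each whole match — 5 here.

['[lkdnu]', '[vv]', '[8qg]', '[sym79]', '[v]']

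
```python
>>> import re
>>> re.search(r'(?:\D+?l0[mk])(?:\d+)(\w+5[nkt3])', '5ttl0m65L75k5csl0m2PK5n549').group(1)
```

'L75k5csl0m2PK5n'

Pattern: one or more of a non-digit (lazy), then the literal 'l0', then one of [mk] (non-capturing group); then one or more of a digit (non-capturing group); then one or more of a word character, then the literal '5', then one of [nkt3] (captured).
`search` walks the string left to right and returns the first match it finds.
The match spans [1:23] → 'ttl0m65L75k5csl0m2PK5n'.
Captured: group 1 = 'L75k5csl0m2PK5n'.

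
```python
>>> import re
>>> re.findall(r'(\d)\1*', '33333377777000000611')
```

['3', '7', '0', '6', '1']

`\1` has to match the exact text group 1 already captured.
Matches: at [0:6] match '333333', group 1 = '3'; at [6:11] match '77777', group 1 = '7'; at [11:17] match '000000', group 1 = '0'; at [17:18] match '6', group 1 = '6'; at [18:20] match '11', group 1 = '1'.
`findall` collects group 1 from each match (5 total).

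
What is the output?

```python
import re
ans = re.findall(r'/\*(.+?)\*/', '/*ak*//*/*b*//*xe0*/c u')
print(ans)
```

['ak', '/*b', 'xe0']

A non-greedy quantifier consumes as few characters as it can — just enough that the remainder of the pattern still matches from where it stops; whatever follows it matches normally.
With a single group, `findall` returns only what that group captured — 3 items.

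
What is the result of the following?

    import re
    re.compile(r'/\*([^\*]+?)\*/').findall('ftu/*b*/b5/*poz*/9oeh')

Scanning left to right: at [3:8] match '/*b*/', group 1 = 'b'; at [10:17] match '/*poz*/', group 1 = 'poz'.
Because there's exactly one group, `findall` drops the full match and keeps group 1 from each hit.

['b', 'poz']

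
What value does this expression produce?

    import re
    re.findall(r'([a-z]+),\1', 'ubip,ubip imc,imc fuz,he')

['ubip', 'imc']

`\1` has to match the exact text group 1 already captured.
Because there's exactly one group, `findall` drops the full match and keeps group 1 from each hit.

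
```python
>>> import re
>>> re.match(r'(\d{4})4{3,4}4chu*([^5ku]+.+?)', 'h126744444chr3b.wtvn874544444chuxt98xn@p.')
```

The pattern matches exactly 4 of a digit (captured); then 3 to 4 of a literal '4', then the literal '4ch', then zero or more of the literal 'u'; then one or more of any character except [5ku], then one or more of any character (lazy) (captured).
`re.match` won't scan ahead — the pattern has to work from the very first character.
Here the pattern fails at index 0, so the call returns None.

None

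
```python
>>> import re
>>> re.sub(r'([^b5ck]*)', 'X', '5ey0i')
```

Every occurrence is swapped for 'X'.

'X5XX'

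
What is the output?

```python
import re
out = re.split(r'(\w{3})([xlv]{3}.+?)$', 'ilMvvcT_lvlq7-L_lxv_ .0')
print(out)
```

['ilMvv', 'cT_', 'lvlq7-L_lxv_ .0', '']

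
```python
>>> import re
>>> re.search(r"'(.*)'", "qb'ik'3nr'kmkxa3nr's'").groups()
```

Unlike `match`, `search` isn't anchored — it looks for the pattern anywhere in the string.
The match spans [2:21] → "'ik'3nr'kmkxa3nr's'".
Captured: group 1 = "ik'3nr'kmkxa3nr's".

("ik'3nr'kmkxa3nr's",)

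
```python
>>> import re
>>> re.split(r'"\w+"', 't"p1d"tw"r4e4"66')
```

['t', 'tw', '66']

Matches to split on: at [1:6] → '"p1d"'; at [8:14] → '"r4e4"'.
Splitting on the pattern gives 3 pieces.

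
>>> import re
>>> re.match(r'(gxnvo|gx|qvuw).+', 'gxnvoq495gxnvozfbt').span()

`match` is anchored at position 0; if the pattern doesn't fit there, it returns None.
The match spans [0:18] → 'gxnvoq495gxnvozfbt'.

(0, 18)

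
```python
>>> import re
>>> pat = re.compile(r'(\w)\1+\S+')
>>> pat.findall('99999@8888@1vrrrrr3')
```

After group 1 captures some text, `\1` only succeeds where that same text appears again.
Because there's exactly one group, `findall` drops the full match and keeps group 1 from the one hit.

['9']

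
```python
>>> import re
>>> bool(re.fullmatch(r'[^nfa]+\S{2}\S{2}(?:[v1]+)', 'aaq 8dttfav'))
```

False

Pattern: one or more of any character except [nfa]; then exactly 2 of a non-whitespace character, then exactly 2 of a non-whitespace character; then one or more of one of [v1] (non-capturing group).
`re.fullmatch` is like wrapping the pattern in `^…$` (in single-line mode).
Here the pattern can't cover the whole string, so the call returns None, and `bool(None)` is False.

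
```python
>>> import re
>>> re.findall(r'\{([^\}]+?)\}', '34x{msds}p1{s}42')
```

['msds', 's']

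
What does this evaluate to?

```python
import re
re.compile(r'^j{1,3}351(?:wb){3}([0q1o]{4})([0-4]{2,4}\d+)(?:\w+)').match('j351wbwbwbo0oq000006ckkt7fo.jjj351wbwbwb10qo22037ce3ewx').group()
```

'j351wbwbwbo0oq000006ckkt7fo'

The pattern matches anchored at the start of the string; then 1 to 3 of the literal 'j', then the literal '351', then the literal 'wb' repeated 3 times; then exactly 4 of one of [0q1o] (captured); then 2 to 4 of a character in [0-4], then one or more of a digit (captured); then one or more of a word character (non-capturing group).
`match` is anchored at position 0; if the pattern doesn't fit there, it returns None.
The match spans [0:27] → 'j351wbwbwbo0oq000006ckkt7fo'.
Captured: group 1 = 'o0oq', group 2 = '000006'.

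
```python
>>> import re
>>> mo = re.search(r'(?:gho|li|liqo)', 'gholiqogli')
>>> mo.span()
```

The match spans [0:3] → 'gho'.

(0, 3)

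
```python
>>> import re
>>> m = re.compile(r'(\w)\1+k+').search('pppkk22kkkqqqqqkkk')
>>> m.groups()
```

('p',)

`\1` has to match the exact text group 1 already captured.
Unlike `match`, `search` isn't anchored — it looks for the pattern anywhere in the string.
The match spans [0:5] → 'pppkk'.
Captured: group 1 = 'p'.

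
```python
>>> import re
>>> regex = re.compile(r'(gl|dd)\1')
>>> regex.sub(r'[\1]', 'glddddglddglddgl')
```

A backreference is literal: `\1` must see the identical characters the first group matched.
Each match is replaced using the text its own group 1 captured.

'gl[dd]glddglddgl'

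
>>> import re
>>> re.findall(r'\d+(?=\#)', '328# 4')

Because the assertion is zero-width, the text it checks is not consumed and won't appear in the result.
No capturing groups, so `findall` returns the 1 full match string.

['328']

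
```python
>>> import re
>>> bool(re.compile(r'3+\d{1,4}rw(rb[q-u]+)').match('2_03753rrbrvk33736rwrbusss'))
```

`re.match` only tries the pattern at the start of the string.
Here the pattern fails at index 0, so the call returns None, and `bool(None)` is False.

False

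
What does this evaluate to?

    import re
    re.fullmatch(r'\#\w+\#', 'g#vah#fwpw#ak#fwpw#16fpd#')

None

For `fullmatch`, every character of the input must be accounted for by the pattern.
Here there's no way to consume every character, so the call returns None.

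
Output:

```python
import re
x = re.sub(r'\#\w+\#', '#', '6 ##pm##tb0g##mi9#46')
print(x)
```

Each match is replaced by '#'.

6 ####46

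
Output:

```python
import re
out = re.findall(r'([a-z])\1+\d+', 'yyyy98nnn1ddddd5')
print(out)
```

['y', 'n', 'd']

`\1` is not a pattern — it's the concrete string captured by group 1, re-applied verbatim.
With a single group, `findall` returns only what that group captured — 3 items.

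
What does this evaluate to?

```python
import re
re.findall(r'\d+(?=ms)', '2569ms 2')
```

The positive lookaround only admits positions where the adjacent text matches; those characters stay outside the span.
Scanning left to right: at [0:4] → '2569'.
With no groups in the pattern, `findall` gives back each whole match — 1 here.

['2569']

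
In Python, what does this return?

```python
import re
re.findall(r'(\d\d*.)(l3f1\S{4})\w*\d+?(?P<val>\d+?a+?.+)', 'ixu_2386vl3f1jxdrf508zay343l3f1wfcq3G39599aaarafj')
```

[('2386v', 'l3f1jxdr', '9aaarafj')]

`findall` packs the 3 group values into a tuple for every match.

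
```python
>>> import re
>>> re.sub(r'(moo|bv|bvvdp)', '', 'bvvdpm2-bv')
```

'vdpm2-'

The regex engine tests alternatives in the order written; an earlier branch that matches wins even if a later one would match more.
Matches: at [0:2] → 'bv'; at [8:10] → 'bv'.
`sub` substitutes '' at each match site.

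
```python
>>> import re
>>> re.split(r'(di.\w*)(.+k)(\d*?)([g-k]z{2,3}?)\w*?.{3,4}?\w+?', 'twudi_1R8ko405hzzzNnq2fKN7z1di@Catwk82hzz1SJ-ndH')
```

['twu', 'di_1R8ko405hzzzNnq2fKN7z1di', '@Catwk', '82', 'hzz', 'dH']

Lazy quantifiers expand one character at a time until the remainder of the pattern can match.
With a capturing group present, the delimiter's captured portion is kept in the result list.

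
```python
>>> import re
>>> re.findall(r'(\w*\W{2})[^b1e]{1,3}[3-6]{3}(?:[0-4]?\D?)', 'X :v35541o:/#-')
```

Pattern: zero or more of a word character, then exactly 2 of a non-word character (captured); then 1 to 3 of any character except [b1e], then exactly 3 of a character in [3-6]; then optionally a character in [0-4], then optionally a non-digit (non-capturing group).
One capturing group, so `findall` returns just the captured substring from the one match — 1 in all.

['X :']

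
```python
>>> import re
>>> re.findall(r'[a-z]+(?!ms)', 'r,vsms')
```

['r', 'vsms']

The negative lookaround is zero-width — it rules out positions where the adjacent text would match, without consuming anything.
Matches: at [0:1] → 'r'; at [2:6] → 'vsms'.
With no groups in the pattern, `findall` gives back each whole match — 2 here.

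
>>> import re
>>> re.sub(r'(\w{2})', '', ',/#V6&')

This matches exactly 2 of a word character (captured).
Matches: at [3:5] → 'V6'.
Each match is replaced by ''.

',/#&'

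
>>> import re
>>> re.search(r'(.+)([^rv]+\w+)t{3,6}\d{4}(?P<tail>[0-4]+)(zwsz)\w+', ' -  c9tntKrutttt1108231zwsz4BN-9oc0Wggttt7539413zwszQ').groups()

(' -  c9tntKrutttt1108231zwsz4BN-9oc0W', 'gg', '413', 'zwsz')

The match spans [0:53] → ' -  c9tntKrutttt1108231zwsz4BN-9oc0Wggttt7539413zwszQ'.
Captured: group 1 = ' -  c9tntKrutttt1108231zwsz4BN-9oc0W', group 2 = 'gg', group 3 = '413', group 4 = 'zwsz'.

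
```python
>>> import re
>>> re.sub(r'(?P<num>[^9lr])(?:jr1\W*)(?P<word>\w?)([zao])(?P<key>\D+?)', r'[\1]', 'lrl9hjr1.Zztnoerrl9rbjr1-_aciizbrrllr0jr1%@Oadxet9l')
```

'lrl9[h]noerrl9r[b]iizbrrllr[0]xet9l'

Pattern: any character except [9lr] (captured as 'num'); then the literal 'jr1', then zero or more of a non-word character (non-capturing group); then optionally a word character (captured as 'word'); then one of [zao] (captured); then one or more of a non-digit (lazy) (captured as 'key').
Each match is replaced using the text its own group 1 captured.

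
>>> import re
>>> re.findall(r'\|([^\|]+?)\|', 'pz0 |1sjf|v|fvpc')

['1sjf']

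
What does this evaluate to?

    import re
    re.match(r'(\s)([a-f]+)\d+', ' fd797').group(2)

'fd'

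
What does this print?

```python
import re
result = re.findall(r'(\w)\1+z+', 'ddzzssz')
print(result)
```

['d', 's']

A backreference is literal: `\1` must see the identical characters the first group matched.
Walking the string: at [0:4] match 'ddzz', group 1 = 'd'; at [4:7] match 'ssz', group 1 = 's'.
`findall` collects group 1 from each match (2 total).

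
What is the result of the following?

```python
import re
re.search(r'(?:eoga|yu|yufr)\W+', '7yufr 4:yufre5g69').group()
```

'yufr '

The match spans [1:6] → 'yufr '.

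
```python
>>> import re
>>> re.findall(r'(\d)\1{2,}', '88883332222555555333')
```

After group 1 captures some text, `\1` only succeeds where that same text appears again.
With a single group, `findall` returns only what that group captured — 5 items.

['8', '3', '2', '5', '3']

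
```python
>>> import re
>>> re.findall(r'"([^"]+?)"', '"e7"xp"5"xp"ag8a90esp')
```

Walking the string: at [0:4] match '"e7"', group 1 = 'e7'; at [6:9] match '"5"', group 1 = '5'.
Because there's exactly one group, `findall` drops the full match and keeps group 1 from each hit.

['e7', '5']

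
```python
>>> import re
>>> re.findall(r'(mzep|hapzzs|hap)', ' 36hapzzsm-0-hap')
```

Alternation isn't longest-match — the leftmost alternative that fits at this position is chosen.
Walking the string: at [3:9] match 'hapzzs', group 1 = 'hapzzs'; at [13:16] match 'hap', group 1 = 'hap'.
`findall` collects group 1 from each match (2 total).

['hapzzs', 'hap']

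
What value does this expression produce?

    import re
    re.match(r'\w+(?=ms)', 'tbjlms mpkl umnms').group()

'tbjl'

The `(?=…)`/`(?<=…)` assertion just peeks at neighbouring text; it doesn't advance the match position.
With `match`, the pattern is implicitly anchored at the beginning.
The match spans [0:4] → 'tbjl'.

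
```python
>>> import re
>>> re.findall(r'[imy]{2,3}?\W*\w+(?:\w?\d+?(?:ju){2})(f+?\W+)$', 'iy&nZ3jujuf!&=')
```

`findall` collects group 1 from the one match (1 total).

['f!&=']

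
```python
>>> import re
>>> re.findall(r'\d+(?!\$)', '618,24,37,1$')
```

Because the assertion is negative and zero-width, positions next to the forbidden text are skipped.
Matches: at [0:3] → '618'; at [4:6] → '24'; at [7:9] → '37'.
With no groups in the pattern, `findall` gives back each whole match — 3 here.

['618', '24', '37']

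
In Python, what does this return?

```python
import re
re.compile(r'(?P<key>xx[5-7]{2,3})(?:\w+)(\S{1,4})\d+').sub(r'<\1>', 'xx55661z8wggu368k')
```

'<xx556>k'

The pattern matches the literal 'xx', then 2 to 3 of a character in [5-7] (captured as 'key'); then one or more of a word character (non-capturing group); then 1 to 4 of a non-whitespace character (captured); then one or more of a digit.
Each match is replaced using the text its own group 1 captured.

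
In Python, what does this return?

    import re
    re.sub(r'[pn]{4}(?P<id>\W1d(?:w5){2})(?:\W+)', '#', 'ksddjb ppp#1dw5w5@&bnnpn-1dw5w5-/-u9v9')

'ksddjb ppp#1dw5w5@&b#u9v9'

Pattern: exactly 4 of one of [pn]; then a non-word character, then the literal '1d', then the literal 'w5' repeated 2 times (captured as 'id'); then one or more of a non-word character (non-capturing group).
Matches: at [20:34] → 'nnpn-1dw5w5-/-'.
Each match is replaced by '#'.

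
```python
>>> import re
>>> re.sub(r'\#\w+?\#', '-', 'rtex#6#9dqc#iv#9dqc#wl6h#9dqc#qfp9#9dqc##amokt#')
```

Matches: at [4:7] → '#6#'; at [11:15] → '#iv#'; at [19:25] → '#wl6h#'; at [29:35] → '#qfp9#'; at [40:47] → '#amokt#'.
Every occurrence is swapped for '-'.

'rtex-9dqc-9dqc-9dqc-9dqc#-'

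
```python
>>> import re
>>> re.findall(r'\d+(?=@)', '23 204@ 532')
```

['204']

The `(?=…)`/`(?<=…)` assertion just peeks at neighbouring text; it doesn't advance the match position.
Scanning left to right: at [3:6] → '204'.
Since nothing is captured, `findall` lists the 1 matched substring directly.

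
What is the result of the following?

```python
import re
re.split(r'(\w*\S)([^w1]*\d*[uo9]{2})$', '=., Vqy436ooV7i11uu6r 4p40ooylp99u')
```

['=., ', 'Vqy436ooV7i11uu6r', ' 4p40ooylp99u', '']

Because the pattern has a capturing group, `split` also inserts each captured text between the pieces.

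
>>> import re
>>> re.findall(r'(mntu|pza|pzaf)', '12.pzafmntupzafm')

Branches in `(...|...)` are attempted left-to-right; the first branch that allows the whole pattern to succeed is taken.
With a single group, `findall` returns only what that group captured — 3 items.

['pza', 'mntu', 'pza']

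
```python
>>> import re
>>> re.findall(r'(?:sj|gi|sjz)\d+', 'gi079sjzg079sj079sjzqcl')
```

Since nothing is captured, `findall` lists the 2 matched substrings directly.

['gi079', 'sj079']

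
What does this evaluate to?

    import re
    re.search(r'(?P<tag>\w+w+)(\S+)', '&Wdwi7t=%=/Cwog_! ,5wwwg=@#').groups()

('Wdw', 'i7t=%=/Cwog_!')

The match spans [1:17] → 'Wdwi7t=%=/Cwog_!'.
Captured: group 1 = 'Wdw', group 2 = 'i7t=%=/Cwog_!'.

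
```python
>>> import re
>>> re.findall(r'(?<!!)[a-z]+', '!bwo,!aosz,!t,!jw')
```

['wo', 'osz', 'w']

`(?!…)`/`(?<!…)` only lets a position through if the neighbouring text does NOT match; no characters are consumed.
With no groups in the pattern, `findall` gives back each whole match — 3 here.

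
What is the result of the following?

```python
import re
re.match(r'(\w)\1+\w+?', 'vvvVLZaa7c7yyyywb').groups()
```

('v',)

`\1` has to match the exact text group 1 already captured.
`re.match` only tries the pattern at the start of the string.
The match spans [0:4] → 'vvvV'.
Captured: group 1 = 'v'.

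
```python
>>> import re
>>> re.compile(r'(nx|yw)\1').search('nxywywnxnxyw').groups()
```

('yw',)

`\1` has to match the exact text group 1 already captured.
`re.search` scans for the first position where the pattern succeeds.
The match spans [2:6] → 'ywyw'.
Captured: group 1 = 'yw'.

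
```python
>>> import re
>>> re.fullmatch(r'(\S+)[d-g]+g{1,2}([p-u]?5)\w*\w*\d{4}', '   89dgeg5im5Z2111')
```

None

The pattern matches one or more of a non-whitespace character (captured); then one or more of a character in [d-g], then 1 to 2 of a literal 'g'; then optionally a character in [p-u], then a literal '5' (captured); then zero or more of a word character, then zero or more of a word character, then exactly 4 of a digit.
`fullmatch` succeeds only if the pattern covers the string from start to end.
Here the string isn't matched end-to-end, so the call returns None.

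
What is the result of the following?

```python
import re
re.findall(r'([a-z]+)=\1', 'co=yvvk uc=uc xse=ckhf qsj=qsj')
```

A backreference is literal: `\1` must see the identical characters the first group matched.
One capturing group, so `findall` returns just the captured substring from each match — 2 in all.

['uc', 'qsj']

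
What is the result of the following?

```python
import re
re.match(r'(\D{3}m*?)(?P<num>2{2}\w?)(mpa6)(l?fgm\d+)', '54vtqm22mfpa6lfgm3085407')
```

None

Pattern: exactly 3 of a non-digit, then zero or more of the literal 'm' (lazy) (captured); then exactly 2 of the literal '2', then optionally a word character (captured as 'num'); then the literal 'mp', then the literal 'a6' (captured); then optionally a literal 'l', then the literal 'fgm', then one or more of a digit (captured).
`match` is anchored at position 0; if the pattern doesn't fit there, it returns None.
Here the pattern fails at index 0, so the call returns None.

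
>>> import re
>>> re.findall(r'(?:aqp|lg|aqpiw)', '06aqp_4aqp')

['aqp', 'aqp']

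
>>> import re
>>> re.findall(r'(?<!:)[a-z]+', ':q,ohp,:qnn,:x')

['ohp', 'nn']

The negative lookahead/lookbehind blocks any match where the forbidden context is present.
Scanning left to right: at [3:6] → 'ohp'; at [9:11] → 'nn'.
No capturing groups, so `findall` returns the 2 full match strings.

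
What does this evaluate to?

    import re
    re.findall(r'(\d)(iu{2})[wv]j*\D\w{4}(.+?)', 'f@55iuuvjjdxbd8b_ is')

[('5', 'iuu', 'b')]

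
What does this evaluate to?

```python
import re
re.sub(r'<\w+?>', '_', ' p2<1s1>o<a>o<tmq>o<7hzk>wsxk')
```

Matches: at [3:8] → '<1s1>'; at [9:12] → '<a>'; at [13:18] → '<tmq>'; at [19:25] → '<7hzk>'.
Every occurrence is swapped for '_'.

' p2_o_o_o_wsxk'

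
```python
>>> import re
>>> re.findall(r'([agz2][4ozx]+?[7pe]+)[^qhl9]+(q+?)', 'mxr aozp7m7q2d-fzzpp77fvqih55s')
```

[('aozp7', 'q'), ('zzpp77', 'q')]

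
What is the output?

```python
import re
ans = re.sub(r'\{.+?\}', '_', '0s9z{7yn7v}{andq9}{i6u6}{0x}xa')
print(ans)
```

The `?` after the quantifier makes it lazy — it takes as little as possible before letting the rest of the pattern try.
Each match is replaced by '_'.

0s9z____xa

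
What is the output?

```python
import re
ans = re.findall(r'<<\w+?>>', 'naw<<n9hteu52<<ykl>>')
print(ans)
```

Matches: at [13:20] → '<<ykl>>'.
Since nothing is captured, `findall` lists the 1 matched substring directly.

['<<ykl>>']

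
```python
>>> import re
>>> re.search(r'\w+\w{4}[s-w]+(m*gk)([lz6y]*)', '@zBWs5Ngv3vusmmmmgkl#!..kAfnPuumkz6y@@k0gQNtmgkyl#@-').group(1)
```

The pattern matches one or more of a word character; then exactly 4 of a word character, then one or more of a character in [s-w]; then zero or more of the literal 'm', then the literal 'gk' (captured); then zero or more of one of [lz6y] (captured).
Unlike `match`, `search` isn't anchored — it looks for the pattern anywhere in the string.
The match spans [1:20] → 'zBWs5Ngv3vusmmmmgkl'.
Captured: group 1 = 'mmmmgk', group 2 = 'l'.

'mmmmgk'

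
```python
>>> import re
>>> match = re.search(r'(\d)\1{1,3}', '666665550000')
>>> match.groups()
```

('6',)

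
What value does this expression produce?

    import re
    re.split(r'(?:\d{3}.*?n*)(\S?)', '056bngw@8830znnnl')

['', 'b', 'ngw@', '0', 'znnnl']

Pattern: exactly 3 of a digit, then zero or more of any character (lazy), then zero or more of a literal 'n' (non-capturing group); then optionally a non-whitespace character (captured).
A non-greedy quantifier consumes as few characters as it can — just enough that the remainder of the pattern still matches from where it stops; whatever follows it matches normally.
Matches to split on: at [0:4] → '056b'; at [8:12] → '8830'.
`re.split` interleaves the captured-group text with the surrounding fragments.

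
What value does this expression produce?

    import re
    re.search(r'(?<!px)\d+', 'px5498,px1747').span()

(3, 6)

The negative lookahead/lookbehind blocks any match where the forbidden context is present.
The match spans [3:6] → '498'.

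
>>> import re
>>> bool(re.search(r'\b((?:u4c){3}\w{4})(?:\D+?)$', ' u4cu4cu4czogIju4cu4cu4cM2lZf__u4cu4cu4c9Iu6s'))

False

Here nothing in the string fits, so the call returns None, and `bool(None)` is False.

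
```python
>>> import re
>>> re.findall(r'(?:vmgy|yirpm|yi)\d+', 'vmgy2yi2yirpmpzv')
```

['vmgy2', 'yi2']

Walking the string: at [0:5] → 'vmgy2'; at [5:8] → 'yi2'.
Since nothing is captured, `findall` lists the 2 matched substrings directly.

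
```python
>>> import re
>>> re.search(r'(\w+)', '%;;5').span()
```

(3, 4)

Pattern: one or more of a word character (captured).
`search` walks the string left to right and returns the first match it finds.
The match spans [3:4] → '5'.
Captured: group 1 = '5'.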